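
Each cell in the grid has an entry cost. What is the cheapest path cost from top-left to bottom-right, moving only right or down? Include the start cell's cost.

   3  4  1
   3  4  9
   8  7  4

Take r0c0 -> r0c1 -> r0c2 -> r1c2 -> r2c2 for a total of 3 + 4 + 1 + 9 + 4 = 21.

21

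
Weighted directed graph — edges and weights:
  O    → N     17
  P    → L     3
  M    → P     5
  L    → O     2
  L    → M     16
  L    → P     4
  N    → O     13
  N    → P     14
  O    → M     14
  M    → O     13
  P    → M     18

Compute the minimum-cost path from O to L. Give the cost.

22

Routes from O to L:
O - M - P - L: 14 + 5 + 3 = 22
O - N - P - L: 17 + 14 + 3 = 34
Shortest: 22.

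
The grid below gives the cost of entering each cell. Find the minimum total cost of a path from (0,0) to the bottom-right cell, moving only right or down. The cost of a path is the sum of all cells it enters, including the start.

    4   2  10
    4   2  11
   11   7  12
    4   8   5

One optimal route is r0c0 → r0c1 → r1c1 → r2c1 → r3c1 → r3c2.
Its cost is 4 + 2 + 2 + 7 + 8 + 5 = 28.

28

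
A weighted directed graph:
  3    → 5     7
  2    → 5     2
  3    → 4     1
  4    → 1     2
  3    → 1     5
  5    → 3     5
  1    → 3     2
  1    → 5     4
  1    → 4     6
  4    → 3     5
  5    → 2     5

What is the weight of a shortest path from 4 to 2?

11

Paths from 4 to 2:
4 -> 3 -> 1 -> 5 -> 2: 5 + 5 + 4 + 5 = 19
4 -> 3 -> 5 -> 2: 5 + 7 + 5 = 17
4 -> 1 -> 5 -> 2: 2 + 4 + 5 = 11
4 -> 1 -> 3 -> 5 -> 2: 2 + 2 + 7 + 5 = 16
Shortest: 11.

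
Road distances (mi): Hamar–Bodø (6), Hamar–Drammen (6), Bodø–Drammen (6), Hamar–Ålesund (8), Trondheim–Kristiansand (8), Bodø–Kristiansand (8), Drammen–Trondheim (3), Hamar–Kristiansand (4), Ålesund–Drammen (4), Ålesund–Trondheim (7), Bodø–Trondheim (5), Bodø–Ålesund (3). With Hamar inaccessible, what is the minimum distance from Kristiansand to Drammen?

11

Some routes from Kristiansand to Drammen avoiding Hamar:
Kristiansand - Bodø - Drammen: 8 + 6 = 14
Kristiansand - Trondheim - Bodø - Drammen: 8 + 5 + 6 = 19
Kristiansand - Trondheim - Drammen: 8 + 3 = 11
Kristiansand - Bodø - Ålesund - Drammen: 8 + 3 + 4 = 15
Kristiansand - Bodø - Trondheim - Drammen: 8 + 5 + 3 = 16
Kristiansand - Trondheim - Ålesund - Drammen: 8 + 7 + 4 = 19
Best route has total 11 mi.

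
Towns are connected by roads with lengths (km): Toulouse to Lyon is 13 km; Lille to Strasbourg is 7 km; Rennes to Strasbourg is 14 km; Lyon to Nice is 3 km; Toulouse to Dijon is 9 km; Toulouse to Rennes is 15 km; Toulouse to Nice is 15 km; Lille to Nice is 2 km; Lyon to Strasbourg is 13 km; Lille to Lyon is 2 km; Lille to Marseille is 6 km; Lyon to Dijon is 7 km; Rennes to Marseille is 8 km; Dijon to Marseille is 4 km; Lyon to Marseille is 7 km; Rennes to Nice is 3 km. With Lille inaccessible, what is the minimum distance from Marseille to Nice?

Comparing a few candidate routes:
Marseille-Rennes-Nice: 8 + 3 = 11
Marseille-Lyon-Nice: 7 + 3 = 10
Marseille-Dijon-Lyon-Nice: 4 + 7 + 3 = 14
Best route has total 10 km.

10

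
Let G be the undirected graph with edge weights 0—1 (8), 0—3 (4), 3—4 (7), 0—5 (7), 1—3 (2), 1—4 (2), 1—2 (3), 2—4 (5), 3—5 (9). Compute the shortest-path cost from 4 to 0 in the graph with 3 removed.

10

Routes from 4 to 0 avoiding 3:
4 - 1 - 0: 2 + 8 = 10
4 - 2 - 1 - 0: 5 + 3 + 8 = 16
The minimum is 10.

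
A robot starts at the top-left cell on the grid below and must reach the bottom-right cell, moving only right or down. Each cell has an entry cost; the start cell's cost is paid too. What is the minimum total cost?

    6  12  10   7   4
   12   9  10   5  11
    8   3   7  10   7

Cheapest: r0c0 → r1c0 → r2c0 → r2c1 → r2c2 → r2c3 → r2c4
  6 + 12 + 8 + 3 + 7 + 10 + 7 = 53

53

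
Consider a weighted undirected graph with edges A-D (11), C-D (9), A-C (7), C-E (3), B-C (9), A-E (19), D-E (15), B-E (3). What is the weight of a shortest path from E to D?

A few of the E→D routes:
E → C → D: 3 + 9 = 12
E → C → A → D: 3 + 7 + 11 = 21
E → D: 15
Shortest: 12.

12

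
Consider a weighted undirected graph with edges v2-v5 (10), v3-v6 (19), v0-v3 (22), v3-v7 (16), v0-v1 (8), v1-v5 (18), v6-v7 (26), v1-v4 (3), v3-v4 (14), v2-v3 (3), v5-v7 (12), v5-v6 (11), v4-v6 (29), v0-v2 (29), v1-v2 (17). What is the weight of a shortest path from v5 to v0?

Comparing a few candidate routes:
v5-v1-v0: 18 + 8 = 26
v5-v2-v3-v0: 10 + 3 + 22 = 35
v5-v2-v1-v0: 10 + 17 + 8 = 35
v5-v2-v3-v4-v1-v0: 10 + 3 + 14 + 3 + 8 = 38
The minimum is 26.

26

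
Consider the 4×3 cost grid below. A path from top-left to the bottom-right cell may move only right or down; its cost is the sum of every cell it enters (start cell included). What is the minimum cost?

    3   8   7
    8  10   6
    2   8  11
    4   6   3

Cheapest: r0c0→r1c0→r2c0→r3c0→r3c1→r3c2
  3 + 8 + 2 + 4 + 6 + 3 = 26

26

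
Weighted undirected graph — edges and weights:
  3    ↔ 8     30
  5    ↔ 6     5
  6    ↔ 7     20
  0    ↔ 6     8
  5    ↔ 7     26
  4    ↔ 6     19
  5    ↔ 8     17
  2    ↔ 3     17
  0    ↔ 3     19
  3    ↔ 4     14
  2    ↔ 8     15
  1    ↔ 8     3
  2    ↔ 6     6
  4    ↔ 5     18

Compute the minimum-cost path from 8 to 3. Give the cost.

30

Comparing a few candidate routes:
8 → 3: 30
8 → 5 → 6 → 2 → 3: 17 + 5 + 6 + 17 = 45
8 → 2 → 3: 15 + 17 = 32
8 → 2 → 6 → 0 → 3: 15 + 6 + 8 + 19 = 48
Shortest: 30.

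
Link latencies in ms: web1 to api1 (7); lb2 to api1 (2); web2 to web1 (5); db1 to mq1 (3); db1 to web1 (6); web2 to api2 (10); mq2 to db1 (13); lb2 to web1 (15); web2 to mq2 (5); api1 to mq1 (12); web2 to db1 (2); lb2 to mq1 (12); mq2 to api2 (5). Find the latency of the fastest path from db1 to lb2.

15

A few of the db1→lb2 routes:
db1 - mq1 - lb2: 3 + 12 = 15
db1 - web2 - web1 - api1 - lb2: 2 + 5 + 7 + 2 = 16
db1 - mq1 - api1 - lb2: 3 + 12 + 2 = 17
db1 - web1 - lb2: 6 + 15 = 21
db1 - web1 - api1 - lb2: 6 + 7 + 2 = 15
db1 - web2 - web1 - lb2: 2 + 5 + 15 = 22
Shortest: 15 ms.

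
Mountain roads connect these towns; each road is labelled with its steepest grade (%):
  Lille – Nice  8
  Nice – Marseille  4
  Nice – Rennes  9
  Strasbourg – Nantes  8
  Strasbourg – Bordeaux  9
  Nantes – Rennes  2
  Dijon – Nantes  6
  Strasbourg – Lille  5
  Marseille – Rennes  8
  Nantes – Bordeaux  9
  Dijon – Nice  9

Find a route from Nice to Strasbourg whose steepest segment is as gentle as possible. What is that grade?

8

Comparing a few candidate routes:
Nice→Lille→Strasbourg: max(8, 5) = 8
Nice→Marseille→Rennes→Nantes→Bordeaux→Strasbourg: max(4, 8, 2, 9, 9) = 9
Nice→Marseille→Rennes→Nantes→Strasbourg: max(4, 8, 2, 8) = 8
Nice→Dijon→Nantes→Strasbourg: max(9, 6, 8) = 9
The minimum achievable maximum is 8%.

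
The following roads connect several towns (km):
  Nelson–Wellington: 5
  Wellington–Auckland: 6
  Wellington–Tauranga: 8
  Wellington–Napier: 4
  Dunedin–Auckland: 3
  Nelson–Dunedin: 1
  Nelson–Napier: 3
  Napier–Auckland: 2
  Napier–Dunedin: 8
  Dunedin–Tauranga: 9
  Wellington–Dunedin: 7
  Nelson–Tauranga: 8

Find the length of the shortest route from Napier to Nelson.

3

Checking several routes:
Napier→Auckland→Dunedin→Nelson: 2 + 3 + 1 = 6
Napier→Dunedin→Nelson: 8 + 1 = 9
Napier→Wellington→Dunedin→Nelson: 4 + 7 + 1 = 12
Napier→Wellington→Nelson: 4 + 5 = 9
Napier→Nelson: 3
Best route has total 3 km.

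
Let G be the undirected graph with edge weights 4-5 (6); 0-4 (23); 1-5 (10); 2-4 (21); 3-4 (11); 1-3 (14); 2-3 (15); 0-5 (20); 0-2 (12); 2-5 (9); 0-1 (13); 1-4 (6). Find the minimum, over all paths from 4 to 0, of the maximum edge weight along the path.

12

Some routes from 4 to 0:
4→5→1→0: max(6, 10, 13) = 13
4→3→1→5→2→0: max(11, 14, 10, 9, 12) = 14
4→1→5→2→0: max(6, 10, 9, 12) = 12
4→1→0: max(6, 13) = 13
4→5→2→0: max(6, 9, 12) = 12
Smallest bottleneck: 12.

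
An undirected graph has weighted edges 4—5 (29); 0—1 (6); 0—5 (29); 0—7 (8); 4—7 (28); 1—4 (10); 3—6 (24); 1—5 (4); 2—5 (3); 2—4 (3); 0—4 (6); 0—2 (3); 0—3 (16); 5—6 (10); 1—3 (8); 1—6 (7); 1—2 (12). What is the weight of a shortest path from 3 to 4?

18

Comparing a few candidate routes:
3 -> 1 -> 5 -> 2 -> 4: 8 + 4 + 3 + 3 = 18
3 -> 1 -> 0 -> 2 -> 4: 8 + 6 + 3 + 3 = 20
3 -> 1 -> 4: 8 + 10 = 18
3 -> 1 -> 0 -> 4: 8 + 6 + 6 = 20
Best route has total 18.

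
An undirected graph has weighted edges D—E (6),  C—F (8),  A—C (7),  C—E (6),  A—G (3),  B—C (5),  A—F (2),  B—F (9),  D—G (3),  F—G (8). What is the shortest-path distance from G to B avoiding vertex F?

Routes from G to B avoiding F:
G-D-E-C-B: 3 + 6 + 6 + 5 = 20
G-A-C-B: 3 + 7 + 5 = 15
The minimum is 15.

15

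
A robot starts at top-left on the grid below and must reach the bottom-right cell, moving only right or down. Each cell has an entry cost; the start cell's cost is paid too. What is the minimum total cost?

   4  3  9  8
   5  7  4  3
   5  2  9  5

26

Cheapest: [0,0] -> [0,1] -> [1,1] -> [1,2] -> [1,3] -> [2,3]
  4 + 3 + 7 + 4 + 3 + 5 = 26
(Top row then right column would cost 32.)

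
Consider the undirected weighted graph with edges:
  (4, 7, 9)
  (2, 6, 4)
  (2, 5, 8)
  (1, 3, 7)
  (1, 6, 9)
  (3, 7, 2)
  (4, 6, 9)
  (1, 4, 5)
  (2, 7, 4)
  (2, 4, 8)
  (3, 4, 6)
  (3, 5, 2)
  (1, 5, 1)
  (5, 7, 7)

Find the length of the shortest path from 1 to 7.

Checking several routes:
1 -> 4 -> 3 -> 7: 5 + 6 + 2 = 13
1 -> 5 -> 2 -> 7: 1 + 8 + 4 = 13
1 -> 5 -> 3 -> 7: 1 + 2 + 2 = 5
1 -> 4 -> 7: 5 + 9 = 14
1 -> 5 -> 7: 1 + 7 = 8
1 -> 3 -> 7: 7 + 2 = 9
Best route has total 5.

5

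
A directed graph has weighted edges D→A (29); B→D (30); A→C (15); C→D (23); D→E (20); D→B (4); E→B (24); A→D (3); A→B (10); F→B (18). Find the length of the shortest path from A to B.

Routes from A to B:
A-D-E-B: 3 + 20 + 24 = 47
A-B: 10
A-D-B: 3 + 4 = 7
A-C-D-B: 15 + 23 + 4 = 42
A-C-D-E-B: 15 + 23 + 20 + 24 = 82
Shortest: 7.

7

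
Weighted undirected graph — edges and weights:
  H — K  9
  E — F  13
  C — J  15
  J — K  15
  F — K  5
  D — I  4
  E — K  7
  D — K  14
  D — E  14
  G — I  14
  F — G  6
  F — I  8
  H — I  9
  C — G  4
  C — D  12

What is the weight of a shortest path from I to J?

28

A few of the I→J routes:
I -> F -> K -> J: 8 + 5 + 15 = 28
I -> G -> C -> J: 14 + 4 + 15 = 33
I -> F -> G -> C -> J: 8 + 6 + 4 + 15 = 33
I -> D -> C -> J: 4 + 12 + 15 = 31
Shortest: 28.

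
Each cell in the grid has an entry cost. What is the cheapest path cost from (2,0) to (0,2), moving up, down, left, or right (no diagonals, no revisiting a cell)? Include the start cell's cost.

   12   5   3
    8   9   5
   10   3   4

25

Cheapest: (2,0)→(2,1)→(2,2)→(1,2)→(0,2)
  10 + 3 + 4 + 5 + 3 = 25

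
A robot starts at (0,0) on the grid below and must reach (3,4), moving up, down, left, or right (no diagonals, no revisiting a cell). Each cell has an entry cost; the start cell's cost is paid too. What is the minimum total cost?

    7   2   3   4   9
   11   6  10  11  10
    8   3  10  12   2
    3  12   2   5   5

Cheapest: (0,0) -> (0,1) -> (1,1) -> (2,1) -> (2,2) -> (3,2) -> (3,3) -> (3,4)
  7 + 2 + 6 + 3 + 10 + 2 + 5 + 5 = 40

40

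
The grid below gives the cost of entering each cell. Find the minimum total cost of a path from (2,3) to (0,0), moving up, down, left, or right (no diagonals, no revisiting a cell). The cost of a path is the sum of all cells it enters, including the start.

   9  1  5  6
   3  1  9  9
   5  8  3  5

27

Path r2c3 → r2c2 → r2c1 → r1c1 → r0c1 → r0c0: 5 + 3 + 8 + 1 + 1 + 9 = 27.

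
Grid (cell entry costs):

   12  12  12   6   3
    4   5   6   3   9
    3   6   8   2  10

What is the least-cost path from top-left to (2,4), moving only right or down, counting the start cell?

Cheapest: r0c0 → r1c0 → r1c1 → r1c2 → r1c3 → r2c3 → r2c4
  12 + 4 + 5 + 6 + 3 + 2 + 10 = 42

42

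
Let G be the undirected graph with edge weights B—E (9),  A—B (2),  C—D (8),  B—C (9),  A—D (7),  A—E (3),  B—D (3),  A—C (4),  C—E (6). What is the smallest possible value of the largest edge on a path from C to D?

Checking several routes:
C→A→B→D: max(4, 2, 3) = 4
C→E→A→D: max(6, 3, 7) = 7
C→D: max(8) = 8
C→E→A→B→D: max(6, 3, 2, 3) = 6
C→E→B→D: max(6, 9, 3) = 9
C→A→D: max(4, 7) = 7
Smallest bottleneck: 4.

4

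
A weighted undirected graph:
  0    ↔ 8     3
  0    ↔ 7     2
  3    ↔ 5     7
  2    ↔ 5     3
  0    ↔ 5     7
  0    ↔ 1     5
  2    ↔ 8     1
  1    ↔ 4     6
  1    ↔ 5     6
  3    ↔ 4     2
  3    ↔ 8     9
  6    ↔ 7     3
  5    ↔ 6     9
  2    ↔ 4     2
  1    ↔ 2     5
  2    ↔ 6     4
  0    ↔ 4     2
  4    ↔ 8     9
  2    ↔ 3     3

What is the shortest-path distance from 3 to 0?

A few of the 3→0 routes:
3-8-0: 9 + 3 = 12
3-2-8-0: 3 + 1 + 3 = 7
3-4-2-8-0: 2 + 2 + 1 + 3 = 8
3-4-0: 2 + 2 = 4
3-2-4-0: 3 + 2 + 2 = 7
3-2-6-7-0: 3 + 4 + 3 + 2 = 12
The minimum is 4.

4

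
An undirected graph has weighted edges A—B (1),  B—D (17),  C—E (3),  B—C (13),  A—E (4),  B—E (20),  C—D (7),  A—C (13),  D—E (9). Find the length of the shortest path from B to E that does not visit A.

16

Routes from B to E avoiding A:
B -> D -> C -> E: 17 + 7 + 3 = 27
B -> C -> D -> E: 13 + 7 + 9 = 29
B -> C -> E: 13 + 3 = 16
B -> E: 20
B -> D -> E: 17 + 9 = 26
Shortest: 16.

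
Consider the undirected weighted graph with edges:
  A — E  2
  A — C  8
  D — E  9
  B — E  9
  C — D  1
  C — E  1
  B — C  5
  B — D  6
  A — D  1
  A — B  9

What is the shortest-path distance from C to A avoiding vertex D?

Some routes from C to A avoiding D:
C → B → A: 5 + 9 = 14
C → A: 8
C → E → A: 1 + 2 = 3
Best route has total 3.

3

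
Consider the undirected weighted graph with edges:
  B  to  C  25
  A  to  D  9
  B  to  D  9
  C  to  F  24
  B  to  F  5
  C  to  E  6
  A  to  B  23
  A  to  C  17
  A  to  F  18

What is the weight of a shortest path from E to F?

A few of the E→F routes:
E -> C -> B -> F: 6 + 25 + 5 = 36
E -> C -> A -> F: 6 + 17 + 18 = 41
E -> C -> A -> D -> B -> F: 6 + 17 + 9 + 9 + 5 = 46
E -> C -> F: 6 + 24 = 30
The minimum is 30.

30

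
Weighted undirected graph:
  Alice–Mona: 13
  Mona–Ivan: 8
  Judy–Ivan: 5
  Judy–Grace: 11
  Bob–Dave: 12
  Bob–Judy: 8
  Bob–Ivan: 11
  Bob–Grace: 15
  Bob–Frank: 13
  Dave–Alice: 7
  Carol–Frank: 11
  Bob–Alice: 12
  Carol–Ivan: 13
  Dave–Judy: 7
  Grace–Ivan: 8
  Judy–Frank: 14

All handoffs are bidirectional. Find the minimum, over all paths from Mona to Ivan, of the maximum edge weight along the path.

Checking several routes:
Mona -> Alice -> Dave -> Judy -> Bob -> Ivan: max(13, 7, 7, 8, 11) = 13
Mona -> Ivan: max(8) = 8
Mona -> Alice -> Dave -> Judy -> Bob -> Frank -> Carol -> Ivan: max(13, 7, 7, 8, 13, 11, 13) = 13
Best route has worst link 8.

8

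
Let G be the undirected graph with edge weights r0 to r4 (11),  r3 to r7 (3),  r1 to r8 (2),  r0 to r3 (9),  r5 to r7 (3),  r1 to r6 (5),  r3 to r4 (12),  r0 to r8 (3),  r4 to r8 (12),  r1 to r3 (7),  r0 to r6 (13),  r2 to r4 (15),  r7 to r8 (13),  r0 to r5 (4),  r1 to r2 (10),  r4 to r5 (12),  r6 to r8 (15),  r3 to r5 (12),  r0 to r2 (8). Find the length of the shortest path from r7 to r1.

Some routes from r7 to r1:
r7 → r3 → r1: 3 + 7 = 10
r7 → r5 → r0 → r8 → r1: 3 + 4 + 3 + 2 = 12
r7 → r8 → r1: 13 + 2 = 15
r7 → r3 → r0 → r8 → r1: 3 + 9 + 3 + 2 = 17
The minimum is 10.

10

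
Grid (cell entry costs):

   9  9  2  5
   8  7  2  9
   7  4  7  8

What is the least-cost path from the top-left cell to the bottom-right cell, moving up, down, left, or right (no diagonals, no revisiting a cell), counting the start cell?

Cheapest: r0c0→r0c1→r0c2→r1c2→r2c2→r2c3
  9 + 9 + 2 + 2 + 7 + 8 = 37

37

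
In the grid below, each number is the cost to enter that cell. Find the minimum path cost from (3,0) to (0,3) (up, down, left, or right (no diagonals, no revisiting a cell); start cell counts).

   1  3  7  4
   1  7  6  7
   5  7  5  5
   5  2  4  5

Take r3c0→r2c0→r1c0→r0c0→r0c1→r0c2→r0c3 for a total of 5 + 5 + 1 + 1 + 3 + 7 + 4 = 26.

26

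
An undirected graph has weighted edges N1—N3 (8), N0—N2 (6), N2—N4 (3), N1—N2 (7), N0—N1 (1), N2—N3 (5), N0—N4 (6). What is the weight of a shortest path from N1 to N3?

8

Candidate routes:
N1→N3: 8
N1→N0→N2→N3: 1 + 6 + 5 = 12
N1→N0→N4→N2→N3: 1 + 6 + 3 + 5 = 15
N1→N2→N3: 7 + 5 = 12
Shortest: 8.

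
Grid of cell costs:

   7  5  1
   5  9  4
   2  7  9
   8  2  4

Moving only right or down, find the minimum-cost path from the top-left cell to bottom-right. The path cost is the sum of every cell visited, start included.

Cheapest: (0,0) -> (1,0) -> (2,0) -> (2,1) -> (3,1) -> (3,2)
  7 + 5 + 2 + 7 + 2 + 4 = 27

27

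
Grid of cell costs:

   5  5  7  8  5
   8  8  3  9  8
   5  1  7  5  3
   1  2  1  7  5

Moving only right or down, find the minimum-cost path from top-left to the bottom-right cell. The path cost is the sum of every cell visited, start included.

34

Take [0,0]→[0,1]→[1,1]→[2,1]→[3,1]→[3,2]→[3,3]→[3,4] for a total of 5 + 5 + 8 + 1 + 2 + 1 + 7 + 5 = 34.
For comparison, the top-then-right route costs 46.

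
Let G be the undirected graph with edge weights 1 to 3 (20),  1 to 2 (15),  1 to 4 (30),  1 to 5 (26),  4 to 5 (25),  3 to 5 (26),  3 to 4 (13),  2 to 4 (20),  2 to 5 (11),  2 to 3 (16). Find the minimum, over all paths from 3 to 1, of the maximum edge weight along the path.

Some routes from 3 to 1:
3→1: max(20) = 20
3→4→2→1: max(13, 20, 15) = 20
3→2→1: max(16, 15) = 16
3→4→5→2→1: max(13, 25, 11, 15) = 25
Best route has worst link 16.

16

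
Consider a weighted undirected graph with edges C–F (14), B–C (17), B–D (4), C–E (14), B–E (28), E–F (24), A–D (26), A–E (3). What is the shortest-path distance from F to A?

27

Checking several routes:
F -> E -> B -> D -> A: 24 + 28 + 4 + 26 = 82
F -> C -> B -> E -> A: 14 + 17 + 28 + 3 = 62
F -> E -> A: 24 + 3 = 27
F -> E -> C -> B -> D -> A: 24 + 14 + 17 + 4 + 26 = 85
F -> C -> B -> D -> A: 14 + 17 + 4 + 26 = 61
F -> C -> E -> A: 14 + 14 + 3 = 31
The minimum is 27.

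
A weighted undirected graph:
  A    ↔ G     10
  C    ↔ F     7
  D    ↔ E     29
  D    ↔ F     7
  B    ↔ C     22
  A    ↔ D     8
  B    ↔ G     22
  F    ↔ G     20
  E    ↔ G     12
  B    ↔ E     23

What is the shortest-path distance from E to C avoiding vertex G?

Candidate routes:
E→D→F→C: 29 + 7 + 7 = 43
E→B→C: 23 + 22 = 45
Best route has total 43.

43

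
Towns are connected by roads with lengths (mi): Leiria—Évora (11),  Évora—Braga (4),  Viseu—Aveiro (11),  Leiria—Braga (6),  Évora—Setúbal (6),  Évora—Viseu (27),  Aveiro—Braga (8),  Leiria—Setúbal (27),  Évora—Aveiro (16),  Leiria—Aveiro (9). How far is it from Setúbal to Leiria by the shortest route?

Some routes from Setúbal to Leiria:
Setúbal -> Évora -> Braga -> Aveiro -> Leiria: 6 + 4 + 8 + 9 = 27
Setúbal -> Évora -> Braga -> Leiria: 6 + 4 + 6 = 16
Setúbal -> Leiria: 27
Setúbal -> Évora -> Aveiro -> Leiria: 6 + 16 + 9 = 31
Setúbal -> Évora -> Leiria: 6 + 11 = 17
Best route has total 16 mi.

16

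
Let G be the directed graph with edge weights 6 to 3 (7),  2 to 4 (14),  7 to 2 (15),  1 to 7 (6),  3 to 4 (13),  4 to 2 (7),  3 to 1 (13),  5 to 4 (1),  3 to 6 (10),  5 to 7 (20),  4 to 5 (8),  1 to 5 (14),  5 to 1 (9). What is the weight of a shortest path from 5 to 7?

15

Candidate routes:
5 -> 1 -> 7: 9 + 6 = 15
5 -> 7: 20
The minimum is 15.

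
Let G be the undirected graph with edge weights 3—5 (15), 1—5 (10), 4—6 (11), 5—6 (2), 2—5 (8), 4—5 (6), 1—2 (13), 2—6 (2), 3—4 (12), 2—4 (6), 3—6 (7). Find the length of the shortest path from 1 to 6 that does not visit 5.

15

Paths from 1 to 6 avoiding 5:
1 -> 2 -> 4 -> 6: 13 + 6 + 11 = 30
1 -> 2 -> 4 -> 3 -> 6: 13 + 6 + 12 + 7 = 38
1 -> 2 -> 6: 13 + 2 = 15
The minimum is 15.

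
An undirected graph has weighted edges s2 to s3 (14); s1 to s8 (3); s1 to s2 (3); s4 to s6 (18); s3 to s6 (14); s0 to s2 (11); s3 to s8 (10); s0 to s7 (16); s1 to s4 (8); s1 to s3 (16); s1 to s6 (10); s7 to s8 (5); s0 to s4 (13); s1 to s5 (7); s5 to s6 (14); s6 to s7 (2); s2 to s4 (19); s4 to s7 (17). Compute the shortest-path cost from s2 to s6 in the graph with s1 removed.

28

Comparing a few candidate routes:
s2 -> s3 -> s6: 14 + 14 = 28
s2 -> s4 -> s7 -> s6: 19 + 17 + 2 = 38
s2 -> s0 -> s7 -> s6: 11 + 16 + 2 = 29
s2 -> s4 -> s6: 19 + 18 = 37
s2 -> s3 -> s8 -> s7 -> s6: 14 + 10 + 5 + 2 = 31
Shortest: 28.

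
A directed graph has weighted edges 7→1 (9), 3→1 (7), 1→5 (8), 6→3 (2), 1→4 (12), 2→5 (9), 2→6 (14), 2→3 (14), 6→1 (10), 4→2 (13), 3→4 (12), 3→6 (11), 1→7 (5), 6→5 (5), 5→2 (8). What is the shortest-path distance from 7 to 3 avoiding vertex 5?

48

Paths from 7 to 3 avoiding 5:
7→1→4→2→6→3: 9 + 12 + 13 + 14 + 2 = 50
7→1→4→2→3: 9 + 12 + 13 + 14 = 48
Shortest: 48.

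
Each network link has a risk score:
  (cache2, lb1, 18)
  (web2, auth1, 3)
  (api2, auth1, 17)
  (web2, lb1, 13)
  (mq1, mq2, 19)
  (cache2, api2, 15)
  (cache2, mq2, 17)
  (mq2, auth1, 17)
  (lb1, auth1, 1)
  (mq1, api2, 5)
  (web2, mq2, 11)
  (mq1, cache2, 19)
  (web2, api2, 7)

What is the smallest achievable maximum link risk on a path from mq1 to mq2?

11

Some routes from mq1 to mq2:
mq1-api2-auth1-web2-mq2: max(5, 17, 3, 11) = 17
mq1-api2-cache2-mq2: max(5, 15, 17) = 17
mq1-api2-web2-lb1-auth1-mq2: max(5, 7, 13, 1, 17) = 17
mq1-api2-web2-mq2: max(5, 7, 11) = 11
mq1-api2-auth1-lb1-web2-mq2: max(5, 17, 1, 13, 11) = 17
mq1-api2-web2-auth1-mq2: max(5, 7, 3, 17) = 17
Smallest bottleneck: 11.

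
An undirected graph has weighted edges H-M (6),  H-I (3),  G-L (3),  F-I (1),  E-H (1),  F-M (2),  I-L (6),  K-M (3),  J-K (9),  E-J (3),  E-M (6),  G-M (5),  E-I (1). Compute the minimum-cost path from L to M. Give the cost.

Some routes from L to M:
L→I→E→M: 6 + 1 + 6 = 13
L→G→M: 3 + 5 = 8
L→I→F→M: 6 + 1 + 2 = 9
The minimum is 8.

8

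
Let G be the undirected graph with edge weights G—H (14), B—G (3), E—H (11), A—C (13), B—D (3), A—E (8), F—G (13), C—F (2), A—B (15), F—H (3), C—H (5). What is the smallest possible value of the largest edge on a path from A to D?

Checking several routes:
A → E → H → C → F → G → B → D: max(8, 11, 5, 2, 13, 3, 3) = 13
A → E → H → F → G → B → D: max(8, 11, 3, 13, 3, 3) = 13
A → C → H → F → G → B → D: max(13, 5, 3, 13, 3, 3) = 13
A → C → F → H → G → B → D: max(13, 2, 3, 14, 3, 3) = 14
A → C → H → G → B → D: max(13, 5, 14, 3, 3) = 14
A → C → F → G → B → D: max(13, 2, 13, 3, 3) = 13
Best route has worst link 13.

13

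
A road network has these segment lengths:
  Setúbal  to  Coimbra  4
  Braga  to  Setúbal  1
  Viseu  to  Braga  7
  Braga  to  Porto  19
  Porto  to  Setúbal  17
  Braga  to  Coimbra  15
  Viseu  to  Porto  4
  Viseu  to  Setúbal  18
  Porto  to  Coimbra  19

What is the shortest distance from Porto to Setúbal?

Some routes from Porto to Setúbal:
Porto - Viseu - Braga - Setúbal: 4 + 7 + 1 = 12
Porto - Viseu - Setúbal: 4 + 18 = 22
Porto - Setúbal: 17
Porto - Braga - Setúbal: 19 + 1 = 20
Porto - Coimbra - Setúbal: 19 + 4 = 23
Porto - Viseu - Braga - Coimbra - Setúbal: 4 + 7 + 15 + 4 = 30
Best route has total 12.

12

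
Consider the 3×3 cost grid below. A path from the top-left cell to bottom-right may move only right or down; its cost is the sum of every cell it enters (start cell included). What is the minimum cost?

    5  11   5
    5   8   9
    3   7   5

25

Path [0,0] -> [1,0] -> [2,0] -> [2,1] -> [2,2]: 5 + 5 + 3 + 7 + 5 = 25.
(Top row then right column would cost 35.)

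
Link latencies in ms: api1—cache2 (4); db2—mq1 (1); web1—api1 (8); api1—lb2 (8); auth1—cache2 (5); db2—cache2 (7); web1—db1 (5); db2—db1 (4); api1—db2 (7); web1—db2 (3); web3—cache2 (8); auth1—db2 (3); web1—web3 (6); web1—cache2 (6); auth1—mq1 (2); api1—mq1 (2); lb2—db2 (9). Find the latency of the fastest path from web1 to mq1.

Checking several routes:
web1 - db2 - auth1 - mq1: 3 + 3 + 2 = 8
web1 - db1 - db2 - mq1: 5 + 4 + 1 = 10
web1 - db2 - mq1: 3 + 1 = 4
Best route has total 4 ms.

4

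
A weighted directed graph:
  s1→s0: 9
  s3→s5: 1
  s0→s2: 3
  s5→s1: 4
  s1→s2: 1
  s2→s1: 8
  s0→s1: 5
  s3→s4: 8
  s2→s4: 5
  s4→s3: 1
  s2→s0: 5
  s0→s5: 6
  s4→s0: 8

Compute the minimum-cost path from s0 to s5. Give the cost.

Candidate routes:
s0 → s5: 6
s0 → s1 → s2 → s4 → s3 → s5: 5 + 1 + 5 + 1 + 1 = 13
s0 → s2 → s4 → s3 → s5: 3 + 5 + 1 + 1 = 10
Best route has total 6.

6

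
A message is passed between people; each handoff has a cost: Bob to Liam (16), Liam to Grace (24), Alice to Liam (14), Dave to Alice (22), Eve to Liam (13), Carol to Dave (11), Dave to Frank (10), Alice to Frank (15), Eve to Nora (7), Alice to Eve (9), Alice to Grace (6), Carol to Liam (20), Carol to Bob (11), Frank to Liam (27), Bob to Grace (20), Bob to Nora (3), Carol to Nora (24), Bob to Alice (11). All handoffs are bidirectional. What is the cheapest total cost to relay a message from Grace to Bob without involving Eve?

17

Comparing a few candidate routes:
Grace -> Liam -> Alice -> Bob: 24 + 14 + 11 = 49
Grace -> Alice -> Dave -> Carol -> Bob: 6 + 22 + 11 + 11 = 50
Grace -> Alice -> Liam -> Bob: 6 + 14 + 16 = 36
Grace -> Alice -> Bob: 6 + 11 = 17
Grace -> Liam -> Bob: 24 + 16 = 40
Grace -> Bob: 20
Best route has total 17.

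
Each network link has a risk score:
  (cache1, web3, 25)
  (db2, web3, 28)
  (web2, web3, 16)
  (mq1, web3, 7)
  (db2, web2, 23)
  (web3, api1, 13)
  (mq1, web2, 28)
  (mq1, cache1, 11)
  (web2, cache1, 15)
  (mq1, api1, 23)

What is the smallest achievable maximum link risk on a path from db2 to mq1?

23

Some routes from db2 to mq1:
db2→web2→web3→api1→mq1: max(23, 16, 13, 23) = 23
db2→web2→web3→mq1: max(23, 16, 7) = 23
db2→web2→web3→cache1→mq1: max(23, 16, 25, 11) = 25
db2→web2→cache1→web3→mq1: max(23, 15, 25, 7) = 25
db2→web2→cache1→mq1: max(23, 15, 11) = 23
db2→web2→cache1→web3→api1→mq1: max(23, 15, 25, 13, 23) = 25
Smallest bottleneck: 23.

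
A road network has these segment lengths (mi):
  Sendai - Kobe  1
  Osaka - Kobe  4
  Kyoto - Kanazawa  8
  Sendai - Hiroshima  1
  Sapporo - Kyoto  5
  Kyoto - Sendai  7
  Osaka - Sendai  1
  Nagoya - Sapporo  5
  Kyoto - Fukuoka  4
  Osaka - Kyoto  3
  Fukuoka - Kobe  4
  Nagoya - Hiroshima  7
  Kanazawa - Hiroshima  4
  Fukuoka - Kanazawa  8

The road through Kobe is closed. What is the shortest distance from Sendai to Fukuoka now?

8

Comparing a few candidate routes:
Sendai -> Hiroshima -> Kanazawa -> Fukuoka: 1 + 4 + 8 = 13
Sendai -> Osaka -> Kyoto -> Fukuoka: 1 + 3 + 4 = 8
Sendai -> Kyoto -> Fukuoka: 7 + 4 = 11
The minimum is 8 mi.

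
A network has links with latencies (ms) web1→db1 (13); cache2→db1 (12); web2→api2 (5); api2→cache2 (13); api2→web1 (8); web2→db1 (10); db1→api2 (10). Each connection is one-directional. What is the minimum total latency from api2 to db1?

Routes from api2 to db1:
api2 -> web1 -> db1: 8 + 13 = 21
api2 -> cache2 -> db1: 13 + 12 = 25
The minimum is 21 ms.

21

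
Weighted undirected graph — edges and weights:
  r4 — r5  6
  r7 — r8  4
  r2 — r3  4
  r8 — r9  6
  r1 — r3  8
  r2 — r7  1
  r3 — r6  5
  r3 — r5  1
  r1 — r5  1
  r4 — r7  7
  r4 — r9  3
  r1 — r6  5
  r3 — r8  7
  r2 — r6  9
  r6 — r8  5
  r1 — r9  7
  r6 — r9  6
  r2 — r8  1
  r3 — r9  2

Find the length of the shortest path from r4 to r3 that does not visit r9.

7

Checking several routes:
r4 → r7 → r2 → r3: 7 + 1 + 4 = 12
r4 → r5 → r1 → r3: 6 + 1 + 8 = 15
r4 → r5 → r3: 6 + 1 = 7
The minimum is 7.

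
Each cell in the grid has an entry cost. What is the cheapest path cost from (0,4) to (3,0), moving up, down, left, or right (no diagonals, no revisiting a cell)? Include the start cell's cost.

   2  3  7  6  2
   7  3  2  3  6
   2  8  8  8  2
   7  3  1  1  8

One optimal route is [0,4] -> [1,4] -> [2,4] -> [2,3] -> [3,3] -> [3,2] -> [3,1] -> [3,0].
Its cost is 2 + 6 + 2 + 8 + 1 + 1 + 3 + 7 = 30.

30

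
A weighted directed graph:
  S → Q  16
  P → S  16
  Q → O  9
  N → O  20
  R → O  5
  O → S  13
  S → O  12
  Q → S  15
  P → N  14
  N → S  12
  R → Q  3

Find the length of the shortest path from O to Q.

29

Paths from O to Q:
O -> S -> Q: 13 + 16 = 29
Best route has total 29.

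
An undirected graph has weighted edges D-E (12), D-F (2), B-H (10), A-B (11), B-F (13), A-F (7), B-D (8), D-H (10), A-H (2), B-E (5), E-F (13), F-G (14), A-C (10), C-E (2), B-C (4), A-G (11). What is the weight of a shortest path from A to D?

9

A few of the A→D routes:
A - F - D: 7 + 2 = 9
A - C - E - D: 10 + 2 + 12 = 24
A - C - B - D: 10 + 4 + 8 = 22
A - H - D: 2 + 10 = 12
A - H - B - D: 2 + 10 + 8 = 20
A - B - D: 11 + 8 = 19
The minimum is 9.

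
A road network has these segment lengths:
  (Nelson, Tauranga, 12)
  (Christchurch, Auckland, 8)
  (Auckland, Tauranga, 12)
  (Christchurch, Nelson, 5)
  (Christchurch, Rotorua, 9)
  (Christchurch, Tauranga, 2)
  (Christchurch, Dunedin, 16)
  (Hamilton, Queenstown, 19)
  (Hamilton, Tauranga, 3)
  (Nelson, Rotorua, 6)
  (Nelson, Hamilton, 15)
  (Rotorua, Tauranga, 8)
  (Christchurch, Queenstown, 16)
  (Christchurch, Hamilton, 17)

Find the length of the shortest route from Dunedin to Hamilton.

21

Checking several routes:
Dunedin - Christchurch - Hamilton: 16 + 17 = 33
Dunedin - Christchurch - Tauranga - Hamilton: 16 + 2 + 3 = 21
Dunedin - Christchurch - Nelson - Tauranga - Hamilton: 16 + 5 + 12 + 3 = 36
Dunedin - Christchurch - Nelson - Hamilton: 16 + 5 + 15 = 36
Shortest: 21.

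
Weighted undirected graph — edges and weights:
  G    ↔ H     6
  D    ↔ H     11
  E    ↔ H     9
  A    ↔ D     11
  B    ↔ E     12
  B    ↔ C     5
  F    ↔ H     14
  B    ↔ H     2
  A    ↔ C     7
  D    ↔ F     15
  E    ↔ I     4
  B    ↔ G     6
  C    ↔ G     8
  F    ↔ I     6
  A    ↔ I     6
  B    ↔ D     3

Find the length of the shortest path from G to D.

9

Some routes from G to D:
G→H→D: 6 + 11 = 17
G→B→H→D: 6 + 2 + 11 = 19
G→B→D: 6 + 3 = 9
G→C→B→H→D: 8 + 5 + 2 + 11 = 26
G→H→B→D: 6 + 2 + 3 = 11
G→C→B→D: 8 + 5 + 3 = 16
Shortest: 9.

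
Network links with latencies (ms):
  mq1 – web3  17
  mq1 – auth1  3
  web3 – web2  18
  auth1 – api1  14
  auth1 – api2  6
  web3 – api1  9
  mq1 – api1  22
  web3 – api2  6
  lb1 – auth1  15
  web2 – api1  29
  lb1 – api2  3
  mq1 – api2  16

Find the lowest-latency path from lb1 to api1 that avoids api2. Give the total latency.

29

Paths from lb1 to api1 avoiding api2:
lb1 -> auth1 -> api1: 15 + 14 = 29
lb1 -> auth1 -> mq1 -> web3 -> api1: 15 + 3 + 17 + 9 = 44
lb1 -> auth1 -> mq1 -> web3 -> web2 -> api1: 15 + 3 + 17 + 18 + 29 = 82
lb1 -> auth1 -> mq1 -> api1: 15 + 3 + 22 = 40
Best route has total 29 ms.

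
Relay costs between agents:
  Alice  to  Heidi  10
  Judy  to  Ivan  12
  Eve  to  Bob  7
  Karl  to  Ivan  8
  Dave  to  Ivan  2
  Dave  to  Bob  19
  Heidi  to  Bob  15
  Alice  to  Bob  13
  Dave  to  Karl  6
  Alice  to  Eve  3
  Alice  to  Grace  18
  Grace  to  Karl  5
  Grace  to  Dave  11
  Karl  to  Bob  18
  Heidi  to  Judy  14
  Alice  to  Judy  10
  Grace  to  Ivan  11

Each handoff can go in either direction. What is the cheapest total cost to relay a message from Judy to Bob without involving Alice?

29

Checking several routes:
Judy → Heidi → Bob: 14 + 15 = 29
Judy → Ivan → Dave → Bob: 12 + 2 + 19 = 33
Judy → Ivan → Dave → Karl → Bob: 12 + 2 + 6 + 18 = 38
The minimum is 29.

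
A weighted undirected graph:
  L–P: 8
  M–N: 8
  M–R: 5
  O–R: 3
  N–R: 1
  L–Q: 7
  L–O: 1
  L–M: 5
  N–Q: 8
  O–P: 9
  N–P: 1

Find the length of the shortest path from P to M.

Comparing a few candidate routes:
P - N - R - M: 1 + 1 + 5 = 7
P - N - R - O - L - M: 1 + 1 + 3 + 1 + 5 = 11
P - L - O - R - M: 8 + 1 + 3 + 5 = 17
P - N - M: 1 + 8 = 9
P - L - M: 8 + 5 = 13
P - O - L - M: 9 + 1 + 5 = 15
Best route has total 7.

7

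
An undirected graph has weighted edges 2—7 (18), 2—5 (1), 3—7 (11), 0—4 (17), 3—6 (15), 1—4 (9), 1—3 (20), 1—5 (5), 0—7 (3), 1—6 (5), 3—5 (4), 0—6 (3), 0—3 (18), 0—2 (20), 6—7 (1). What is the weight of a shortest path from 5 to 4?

Checking several routes:
5 - 1 - 6 - 0 - 4: 5 + 5 + 3 + 17 = 30
5 - 1 - 4: 5 + 9 = 14
5 - 3 - 7 - 6 - 1 - 4: 4 + 11 + 1 + 5 + 9 = 30
Best route has total 14.

14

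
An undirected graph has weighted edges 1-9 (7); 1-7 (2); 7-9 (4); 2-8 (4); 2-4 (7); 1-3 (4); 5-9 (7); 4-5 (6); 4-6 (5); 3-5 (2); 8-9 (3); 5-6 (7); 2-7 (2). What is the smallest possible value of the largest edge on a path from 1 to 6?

Comparing a few candidate routes:
1 -> 3 -> 5 -> 4 -> 6: max(4, 2, 6, 5) = 6
1 -> 3 -> 5 -> 9 -> 8 -> 2 -> 4 -> 6: max(4, 2, 7, 3, 4, 7, 5) = 7
1 -> 3 -> 5 -> 6: max(4, 2, 7) = 7
1 -> 3 -> 5 -> 9 -> 7 -> 2 -> 4 -> 6: max(4, 2, 7, 4, 2, 7, 5) = 7
1 -> 7 -> 9 -> 8 -> 2 -> 4 -> 5 -> 6: max(2, 4, 3, 4, 7, 6, 7) = 7
Smallest bottleneck: 6.

6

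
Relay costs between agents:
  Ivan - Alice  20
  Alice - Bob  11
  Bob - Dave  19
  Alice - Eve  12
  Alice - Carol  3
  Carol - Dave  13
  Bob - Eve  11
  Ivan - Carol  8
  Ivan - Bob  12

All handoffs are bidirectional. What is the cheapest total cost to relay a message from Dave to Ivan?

Some routes from Dave to Ivan:
Dave -> Carol -> Alice -> Bob -> Ivan: 13 + 3 + 11 + 12 = 39
Dave -> Bob -> Ivan: 19 + 12 = 31
Dave -> Carol -> Alice -> Ivan: 13 + 3 + 20 = 36
Dave -> Carol -> Ivan: 13 + 8 = 21
Dave -> Bob -> Alice -> Ivan: 19 + 11 + 20 = 50
Dave -> Bob -> Alice -> Carol -> Ivan: 19 + 11 + 3 + 8 = 41
Shortest: 21.

21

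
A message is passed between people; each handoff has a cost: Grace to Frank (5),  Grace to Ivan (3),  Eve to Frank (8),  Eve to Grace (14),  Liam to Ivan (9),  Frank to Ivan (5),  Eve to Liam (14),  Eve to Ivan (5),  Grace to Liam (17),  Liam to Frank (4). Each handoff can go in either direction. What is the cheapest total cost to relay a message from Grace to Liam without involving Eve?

Routes from Grace to Liam avoiding Eve:
Grace→Liam: 17
Grace→Frank→Ivan→Liam: 5 + 5 + 9 = 19
Grace→Frank→Liam: 5 + 4 = 9
Grace→Ivan→Frank→Liam: 3 + 5 + 4 = 12
Grace→Ivan→Liam: 3 + 9 = 12
The minimum is 9.

9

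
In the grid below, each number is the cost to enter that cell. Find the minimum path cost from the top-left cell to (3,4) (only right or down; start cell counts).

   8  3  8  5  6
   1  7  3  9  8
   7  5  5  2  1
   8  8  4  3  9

36

One optimal route is [0,0] [1,0] [1,1] [1,2] [2,2] [2,3] [2,4] [3,4].
Its cost is 8 + 1 + 7 + 3 + 5 + 2 + 1 + 9 = 36.
(Top row then right column would cost 48.)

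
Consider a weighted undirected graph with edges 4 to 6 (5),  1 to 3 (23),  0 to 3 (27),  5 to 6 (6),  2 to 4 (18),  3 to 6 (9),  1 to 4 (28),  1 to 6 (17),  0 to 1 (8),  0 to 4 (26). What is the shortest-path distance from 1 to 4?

A few of the 1→4 routes:
1→0→4: 8 + 26 = 34
1→3→6→4: 23 + 9 + 5 = 37
1→4: 28
1→6→4: 17 + 5 = 22
1→0→3→6→4: 8 + 27 + 9 + 5 = 49
Best route has total 22.

22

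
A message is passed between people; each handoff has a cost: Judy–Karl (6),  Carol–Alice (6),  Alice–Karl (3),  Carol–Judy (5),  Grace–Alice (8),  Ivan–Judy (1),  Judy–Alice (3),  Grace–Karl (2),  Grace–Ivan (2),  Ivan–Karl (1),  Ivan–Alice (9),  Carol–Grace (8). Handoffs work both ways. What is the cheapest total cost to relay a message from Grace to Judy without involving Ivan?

8

A few of the Grace→Judy routes:
Grace→Carol→Judy: 8 + 5 = 13
Grace→Karl→Judy: 2 + 6 = 8
Grace→Karl→Alice→Carol→Judy: 2 + 3 + 6 + 5 = 16
Grace→Alice→Judy: 8 + 3 = 11
Grace→Karl→Alice→Judy: 2 + 3 + 3 = 8
Best route has total 8.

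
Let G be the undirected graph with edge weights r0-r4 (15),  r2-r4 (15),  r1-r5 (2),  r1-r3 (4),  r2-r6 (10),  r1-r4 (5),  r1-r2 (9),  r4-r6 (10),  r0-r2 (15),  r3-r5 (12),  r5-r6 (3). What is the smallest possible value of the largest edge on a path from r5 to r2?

A few of the r5→r2 routes:
r5 -> r6 -> r2: max(3, 10) = 10
r5 -> r1 -> r4 -> r6 -> r2: max(2, 5, 10, 10) = 10
r5 -> r1 -> r2: max(2, 9) = 9
r5 -> r6 -> r4 -> r1 -> r2: max(3, 10, 5, 9) = 10
Smallest bottleneck: 9.

9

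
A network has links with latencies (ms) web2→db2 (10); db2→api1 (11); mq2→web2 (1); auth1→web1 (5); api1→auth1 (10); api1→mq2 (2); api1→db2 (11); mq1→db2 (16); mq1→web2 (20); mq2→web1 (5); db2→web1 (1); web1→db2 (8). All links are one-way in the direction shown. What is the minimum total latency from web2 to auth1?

31

Candidate routes:
web2 -> db2 -> api1 -> auth1: 10 + 11 + 10 = 31
Best route has total 31 ms.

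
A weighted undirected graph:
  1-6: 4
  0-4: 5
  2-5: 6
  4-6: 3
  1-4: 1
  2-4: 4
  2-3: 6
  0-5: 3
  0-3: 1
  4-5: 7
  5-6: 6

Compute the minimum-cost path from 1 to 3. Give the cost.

7

A few of the 1→3 routes:
1 - 4 - 6 - 5 - 0 - 3: 1 + 3 + 6 + 3 + 1 = 14
1 - 6 - 4 - 0 - 3: 4 + 3 + 5 + 1 = 13
1 - 4 - 2 - 3: 1 + 4 + 6 = 11
1 - 6 - 5 - 0 - 3: 4 + 6 + 3 + 1 = 14
1 - 4 - 5 - 0 - 3: 1 + 7 + 3 + 1 = 12
1 - 4 - 0 - 3: 1 + 5 + 1 = 7
Shortest: 7.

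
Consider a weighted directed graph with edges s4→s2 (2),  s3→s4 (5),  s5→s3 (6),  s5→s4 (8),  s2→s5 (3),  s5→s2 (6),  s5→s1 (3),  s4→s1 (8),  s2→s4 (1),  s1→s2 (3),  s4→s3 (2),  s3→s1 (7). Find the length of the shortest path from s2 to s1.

6

A few of the s2→s1 routes:
s2 -> s5 -> s3 -> s1: 3 + 6 + 7 = 16
s2 -> s4 -> s1: 1 + 8 = 9
s2 -> s5 -> s1: 3 + 3 = 6
s2 -> s4 -> s3 -> s1: 1 + 2 + 7 = 10
s2 -> s5 -> s4 -> s1: 3 + 8 + 8 = 19
Shortest: 6.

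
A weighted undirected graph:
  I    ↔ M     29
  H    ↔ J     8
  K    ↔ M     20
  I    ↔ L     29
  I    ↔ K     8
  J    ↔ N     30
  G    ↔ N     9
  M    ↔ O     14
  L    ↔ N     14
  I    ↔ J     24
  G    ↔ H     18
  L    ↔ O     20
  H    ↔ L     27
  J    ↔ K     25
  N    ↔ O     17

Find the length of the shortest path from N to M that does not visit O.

Comparing a few candidate routes:
N -> L -> I -> K -> M: 14 + 29 + 8 + 20 = 71
N -> J -> K -> M: 30 + 25 + 20 = 75
N -> L -> I -> M: 14 + 29 + 29 = 72
N -> G -> H -> J -> K -> M: 9 + 18 + 8 + 25 + 20 = 80
Shortest: 71.

71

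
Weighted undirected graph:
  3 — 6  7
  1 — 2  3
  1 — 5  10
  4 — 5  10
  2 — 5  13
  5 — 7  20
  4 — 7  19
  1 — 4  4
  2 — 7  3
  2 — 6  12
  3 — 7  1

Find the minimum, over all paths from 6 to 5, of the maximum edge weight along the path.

10

Some routes from 6 to 5:
6 - 2 - 5: max(12, 13) = 13
6 - 3 - 7 - 2 - 1 - 4 - 5: max(7, 1, 3, 3, 4, 10) = 10
6 - 2 - 1 - 5: max(12, 3, 10) = 12
6 - 2 - 1 - 4 - 5: max(12, 3, 4, 10) = 12
6 - 3 - 7 - 2 - 1 - 5: max(7, 1, 3, 3, 10) = 10
Smallest bottleneck: 10.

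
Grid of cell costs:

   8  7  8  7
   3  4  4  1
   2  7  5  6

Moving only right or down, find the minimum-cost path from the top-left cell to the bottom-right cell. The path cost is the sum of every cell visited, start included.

26

Best path: (0,0) → (1,0) → (1,1) → (1,2) → (1,3) → (2,3)
Cost: 8 + 3 + 4 + 4 + 1 + 6 = 26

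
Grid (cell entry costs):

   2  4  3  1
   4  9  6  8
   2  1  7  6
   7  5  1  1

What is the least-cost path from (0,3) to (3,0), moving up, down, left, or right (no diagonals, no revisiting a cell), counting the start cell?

23

One optimal route is [0,3]→[0,2]→[0,1]→[0,0]→[1,0]→[2,0]→[3,0].
Its cost is 1 + 3 + 4 + 2 + 4 + 2 + 7 = 23.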